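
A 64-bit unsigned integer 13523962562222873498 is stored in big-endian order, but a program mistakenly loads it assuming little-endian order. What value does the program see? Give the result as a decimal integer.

13523962562222873498 in 64-bit hexadecimal is 0xBBAEC44C1CF9DB9A.
Stored big-endian, the bytes at ascending addresses are BB AE C4 4C 1C F9 DB 9A.
Read back as little-endian, the first byte is least significant, giving 0x9ADBF91C4CC4AEBB.
0x9ADBF91C4CC4AEBB = 11158786401682894523.

11158786401682894523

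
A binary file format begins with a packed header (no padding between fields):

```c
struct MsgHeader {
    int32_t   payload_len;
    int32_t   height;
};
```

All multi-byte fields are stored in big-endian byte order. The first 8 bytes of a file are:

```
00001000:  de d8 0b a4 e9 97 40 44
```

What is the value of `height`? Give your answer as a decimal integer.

-375963580

`height` follows `payload_len` (4 bytes), so it starts at byte offset 4 and occupies 4 bytes.
Bytes at offsets 4..7: E9 97 40 44.
Big-endian: lowest address holds the most-significant byte.
The bytes are already most-significant first: 0xE9974044.
Top bit is set, so as a signed 32-bit value this is 0xE9974044 − 2^32 = -375963580.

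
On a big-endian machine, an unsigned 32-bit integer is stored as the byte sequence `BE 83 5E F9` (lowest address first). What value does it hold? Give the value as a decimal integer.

3196280569

Big-endian stores the most-significant byte at the lowest address.
The bytes are already most-significant first: 0xBE835EF9.
0xBE835EF9 = 3196280569.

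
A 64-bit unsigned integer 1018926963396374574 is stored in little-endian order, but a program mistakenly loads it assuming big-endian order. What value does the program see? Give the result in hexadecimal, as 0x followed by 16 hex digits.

0x2EF04EB9ACF4230E

1018926963396374574 in 64-bit hexadecimal is 0x0E23F4ACB94EF02E.
Stored little-endian, the bytes at ascending addresses are 2E F0 4E B9 AC F4 23 0E.
Read back as big-endian, the last byte is least significant, giving 0x2EF04EB9ACF4230E.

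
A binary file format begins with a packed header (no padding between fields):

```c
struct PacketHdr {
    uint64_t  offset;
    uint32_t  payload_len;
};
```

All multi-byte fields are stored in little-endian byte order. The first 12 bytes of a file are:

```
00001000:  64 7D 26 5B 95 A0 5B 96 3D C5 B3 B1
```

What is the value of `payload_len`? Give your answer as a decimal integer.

`payload_len` follows `offset` (8 bytes), so it starts at byte offset 8 and occupies 4 bytes.
Bytes at offsets 8..11: 3D C5 B3 B1.
Little-endian stores the least-significant byte at the lowest address.
Reassemble most-significant byte first: B1 B3 C5 3D → 0xB1B3C53D.
0xB1B3C53D = 2981348669.

2981348669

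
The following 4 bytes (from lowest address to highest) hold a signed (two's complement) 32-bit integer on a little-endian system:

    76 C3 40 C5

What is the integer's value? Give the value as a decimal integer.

-985611402

Little-endian stores the least-significant byte at the lowest address.
Reassemble most-significant byte first: C5 40 C3 76 → 0xC540C376.
Top bit is set, so as a signed 32-bit value this is 0xC540C376 − 2^32 = -985611402.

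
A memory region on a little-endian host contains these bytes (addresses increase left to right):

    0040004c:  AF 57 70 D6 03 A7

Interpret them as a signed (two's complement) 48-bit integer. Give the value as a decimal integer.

-97840052283473

In little-endian order the low byte comes first in memory.
Reassemble most-significant byte first: A7 03 D6 70 57 AF → 0xA703D67057AF.
Top bit is set, so as a signed 48-bit value this is 0xA703D67057AF − 2^48 = -97840052283473.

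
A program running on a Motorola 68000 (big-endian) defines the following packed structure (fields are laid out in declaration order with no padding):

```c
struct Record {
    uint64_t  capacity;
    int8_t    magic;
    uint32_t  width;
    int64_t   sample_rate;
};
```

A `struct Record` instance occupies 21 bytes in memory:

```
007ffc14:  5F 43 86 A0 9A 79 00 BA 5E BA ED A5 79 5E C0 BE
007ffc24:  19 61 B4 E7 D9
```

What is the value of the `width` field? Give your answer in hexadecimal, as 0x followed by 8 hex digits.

`width` follows `capacity` (8 B), `magic` (1 B), so it starts at offset 8 + 1 = 9 and occupies 4 bytes.
Bytes at offsets 9..12: BA ED A5 79.
Big-endian stores the most-significant byte at the lowest address.
The bytes are already most-significant first: 0xBAEDA579.

0xBAEDA579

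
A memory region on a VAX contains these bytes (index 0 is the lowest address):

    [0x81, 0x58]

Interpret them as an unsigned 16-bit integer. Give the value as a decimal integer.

Little-endian stores the least-significant byte at the lowest address.
Reassemble most-significant byte first: 58 81 → 0x5881.
0x5881 = 22657.

22657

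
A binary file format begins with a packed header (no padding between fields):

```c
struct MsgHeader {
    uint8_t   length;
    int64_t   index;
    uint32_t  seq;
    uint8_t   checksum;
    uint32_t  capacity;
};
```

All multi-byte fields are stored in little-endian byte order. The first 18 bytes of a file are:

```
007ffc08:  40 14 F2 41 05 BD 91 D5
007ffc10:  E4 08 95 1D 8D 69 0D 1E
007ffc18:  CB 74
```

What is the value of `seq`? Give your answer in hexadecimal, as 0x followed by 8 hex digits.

0x8D1D9508

`seq` follows `length` (1 B), `index` (8 B), so it starts at offset 1 + 8 = 9 and occupies 4 bytes.
Bytes at offsets 9..12: 08 95 1D 8D.
Little-endian: lowest address holds the least-significant byte.
Reassemble most-significant byte first: 8D 1D 95 08 → 0x8D1D9508.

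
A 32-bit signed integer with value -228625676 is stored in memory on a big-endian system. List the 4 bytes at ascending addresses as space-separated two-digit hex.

F2 5F 72 F4

Two's complement of -228625676 in 32 bits: 228625676 = 0x0DA08D0C; invert → 0xF25F72F3; add 1 → 0xF25F72F4.
Split into bytes (most-significant first): F2 5F 72 F4.
Big-endian: lowest address holds the most-significant byte.
So the memory order matches the most-significant-first order: F2 5F 72 F4.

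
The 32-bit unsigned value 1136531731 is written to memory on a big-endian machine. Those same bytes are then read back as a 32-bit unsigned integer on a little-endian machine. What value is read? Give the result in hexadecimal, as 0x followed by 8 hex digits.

0x1319BE43

1136531731 in 32-bit hexadecimal is 0x43BE1913.
Stored big-endian, the bytes at ascending addresses are 43 BE 19 13.
Read back as little-endian, the first byte is least significant, giving 0x1319BE43.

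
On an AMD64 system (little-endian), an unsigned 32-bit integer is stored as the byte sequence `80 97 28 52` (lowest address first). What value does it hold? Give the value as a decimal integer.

In little-endian order the low byte comes first in memory.
Reassemble most-significant byte first: 52 28 97 80 → 0x52289780.
0x52289780 = 1378391936.

1378391936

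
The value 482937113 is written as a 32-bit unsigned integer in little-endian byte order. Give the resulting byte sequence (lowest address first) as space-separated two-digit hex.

19 09 C9 1C

482937113 in hexadecimal, padded to 32 bits, is 0x1CC90919.
Split into bytes (most-significant first): 1C C9 09 19.
Little-endian stores the least-significant byte at the lowest address.
So at ascending addresses the bytes are 19 09 C9 1C.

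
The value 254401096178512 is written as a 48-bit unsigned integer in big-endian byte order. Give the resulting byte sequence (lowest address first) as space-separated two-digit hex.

E7 60 5E F7 DB 50

254401096178512 in hexadecimal, padded to 48 bits, is 0xE7605EF7DB50.
Split into bytes (most-significant first): E7 60 5E F7 DB 50.
In big-endian order the high byte comes first in memory.
So the memory order matches the most-significant-first order: E7 60 5E F7 DB 50.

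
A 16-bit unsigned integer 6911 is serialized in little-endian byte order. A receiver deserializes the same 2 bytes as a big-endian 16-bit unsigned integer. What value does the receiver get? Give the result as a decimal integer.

6911 in 16-bit hexadecimal is 0x1AFF.
Stored little-endian, the bytes at ascending addresses are FF 1A.
Read back as big-endian, the last byte is least significant, giving 0xFF1A.
0xFF1A = 65306.

65306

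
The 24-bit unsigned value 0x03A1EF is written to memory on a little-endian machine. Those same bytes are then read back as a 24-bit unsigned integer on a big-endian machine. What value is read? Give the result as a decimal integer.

15704323

Stored little-endian, the bytes at ascending addresses are EF A1 03.
Read back as big-endian, the last byte is least significant, giving 0xEFA103.
0xEFA103 = 15704323.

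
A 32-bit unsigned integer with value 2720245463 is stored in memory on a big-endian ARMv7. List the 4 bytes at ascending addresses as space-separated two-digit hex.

2720245463 in hexadecimal, padded to 32 bits, is 0xA223A6D7.
Split into bytes (most-significant first): A2 23 A6 D7.
In big-endian order the high byte comes first in memory.
So the memory order matches the most-significant-first order: A2 23 A6 D7.

A2 23 A6 D7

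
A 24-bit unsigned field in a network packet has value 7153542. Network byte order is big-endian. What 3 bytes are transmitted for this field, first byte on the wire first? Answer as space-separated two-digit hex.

6D 27 86

7153542 in hexadecimal, padded to 24 bits, is 0x6D2786.
Split into bytes (most-significant first): 6D 27 86.
In big-endian order the high byte comes first in memory.
So the memory order matches the most-significant-first order: 6D 27 86.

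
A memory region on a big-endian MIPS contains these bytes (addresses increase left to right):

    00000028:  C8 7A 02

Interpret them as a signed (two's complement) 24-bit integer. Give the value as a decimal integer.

In big-endian order the high byte comes first in memory.
The bytes are already most-significant first: 0xC87A02.
Top bit is set, so as a signed 24-bit value this is 0xC87A02 − 2^24 = -3638782.

-3638782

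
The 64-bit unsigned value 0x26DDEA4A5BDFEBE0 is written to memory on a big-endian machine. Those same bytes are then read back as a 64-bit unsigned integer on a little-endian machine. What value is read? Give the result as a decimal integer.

Stored big-endian, the bytes at ascending addresses are 26 DD EA 4A 5B DF EB E0.
Read back as little-endian, the first byte is least significant, giving 0xE0EBDF5B4AEADD26.
0xE0EBDF5B4AEADD26 = 16207293267214785830.

16207293267214785830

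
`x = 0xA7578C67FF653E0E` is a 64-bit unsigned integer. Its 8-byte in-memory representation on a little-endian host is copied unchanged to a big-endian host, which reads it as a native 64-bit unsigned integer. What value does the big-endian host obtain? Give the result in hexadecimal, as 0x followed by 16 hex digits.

0x0E3E65FF678C57A7

Stored little-endian, the bytes at ascending addresses are 0E 3E 65 FF 67 8C 57 A7.
Read back as big-endian, the last byte is least significant, giving 0x0E3E65FF678C57A7.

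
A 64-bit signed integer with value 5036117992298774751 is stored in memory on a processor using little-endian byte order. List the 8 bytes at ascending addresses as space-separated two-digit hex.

5036117992298774751 in hexadecimal, padded to 64 bits, is 0x45E3E2A1A9EC00DF.
Split into bytes (most-significant first): 45 E3 E2 A1 A9 EC 00 DF.
Little-endian stores the least-significant byte at the lowest address.
So at ascending addresses the bytes are DF 00 EC A9 A1 E2 E3 45.

DF 00 EC A9 A1 E2 E3 45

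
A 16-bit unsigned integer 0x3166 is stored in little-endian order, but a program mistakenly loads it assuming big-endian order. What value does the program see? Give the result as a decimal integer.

Stored little-endian, the bytes at ascending addresses are 66 31.
Read back as big-endian, the last byte is least significant, giving 0x6631.
0x6631 = 26161.

26161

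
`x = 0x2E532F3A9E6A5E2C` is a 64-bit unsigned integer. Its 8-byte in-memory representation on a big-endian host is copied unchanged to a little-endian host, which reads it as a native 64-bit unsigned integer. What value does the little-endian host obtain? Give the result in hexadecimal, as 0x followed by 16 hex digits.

0x2C5E6A9E3A2F532E

Stored big-endian, the bytes at ascending addresses are 2E 53 2F 3A 9E 6A 5E 2C.
Read back as little-endian, the first byte is least significant, giving 0x2C5E6A9E3A2F532E.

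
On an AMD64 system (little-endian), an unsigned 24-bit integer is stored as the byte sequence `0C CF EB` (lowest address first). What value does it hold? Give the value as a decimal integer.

Little-endian stores the least-significant byte at the lowest address.
Reassemble most-significant byte first: EB CF 0C → 0xEBCF0C.
0xEBCF0C = 15453964.

15453964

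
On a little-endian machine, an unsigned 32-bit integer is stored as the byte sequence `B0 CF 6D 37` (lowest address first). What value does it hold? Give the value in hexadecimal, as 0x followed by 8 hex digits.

0x376DCFB0

Little-endian stores the least-significant byte at the lowest address.
Reassemble most-significant byte first: 37 6D CF B0 → 0x376DCFB0.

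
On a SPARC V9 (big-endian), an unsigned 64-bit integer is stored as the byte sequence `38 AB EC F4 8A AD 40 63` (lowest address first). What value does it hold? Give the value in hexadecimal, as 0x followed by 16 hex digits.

Big-endian stores the most-significant byte at the lowest address.
The bytes are already most-significant first: 0x38ABECF48AAD4063.

0x38ABECF48AAD4063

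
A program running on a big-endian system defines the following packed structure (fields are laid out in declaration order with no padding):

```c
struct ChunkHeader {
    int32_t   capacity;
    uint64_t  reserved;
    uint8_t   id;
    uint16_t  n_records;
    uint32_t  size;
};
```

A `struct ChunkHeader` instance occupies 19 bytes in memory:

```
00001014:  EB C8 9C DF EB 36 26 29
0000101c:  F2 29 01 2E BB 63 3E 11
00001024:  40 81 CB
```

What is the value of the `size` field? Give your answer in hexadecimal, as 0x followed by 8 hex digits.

`size` follows `capacity` (4 B), `reserved` (8 B), `id` (1 B), `n_records` (2 B), so it starts at offset 4 + 8 + 1 + 2 = 15 and occupies 4 bytes.
Bytes at offsets 15..18: 11 40 81 CB.
In big-endian order the high byte comes first in memory.
The bytes are already most-significant first: 0x114081CB.

0x114081CB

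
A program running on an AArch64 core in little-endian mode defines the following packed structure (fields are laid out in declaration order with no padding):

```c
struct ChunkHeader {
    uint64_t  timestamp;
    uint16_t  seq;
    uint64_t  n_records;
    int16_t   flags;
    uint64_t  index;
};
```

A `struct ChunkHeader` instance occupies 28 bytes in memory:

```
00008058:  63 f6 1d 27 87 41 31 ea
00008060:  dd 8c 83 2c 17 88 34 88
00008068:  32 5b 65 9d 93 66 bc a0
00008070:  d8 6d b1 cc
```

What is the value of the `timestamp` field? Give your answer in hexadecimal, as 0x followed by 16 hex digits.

`timestamp` is the first field, at byte offset 0, occupying 8 bytes.
Bytes at offsets 0..7: 63 F6 1D 27 87 41 31 EA.
In little-endian order the low byte comes first in memory.
Reassemble most-significant byte first: EA 31 41 87 27 1D F6 63 → 0xEA314187271DF663.

0xEA314187271DF663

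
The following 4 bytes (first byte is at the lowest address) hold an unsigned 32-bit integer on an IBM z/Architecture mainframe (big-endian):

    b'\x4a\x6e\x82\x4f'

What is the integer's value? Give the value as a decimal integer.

Big-endian stores the most-significant byte at the lowest address.
The bytes are already most-significant first: 0x4A6E824F.
0x4A6E824F = 1248756303.

1248756303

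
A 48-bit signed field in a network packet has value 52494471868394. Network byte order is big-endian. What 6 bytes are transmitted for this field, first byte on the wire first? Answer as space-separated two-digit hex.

52494471868394 in hexadecimal, padded to 48 bits, is 0x2FBE52592FEA.
Split into bytes (most-significant first): 2F BE 52 59 2F EA.
Big-endian: lowest address holds the most-significant byte.
So the memory order matches the most-significant-first order: 2F BE 52 59 2F EA.

2F BE 52 59 2F EA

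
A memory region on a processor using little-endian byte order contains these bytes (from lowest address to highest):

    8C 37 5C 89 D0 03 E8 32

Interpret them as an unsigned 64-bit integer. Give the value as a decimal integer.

In little-endian order the low byte comes first in memory.
Reassemble most-significant byte first: 32 E8 03 D0 89 5C 37 8C → 0x32E803D0895C378C.
0x32E803D0895C378C = 3668186090685872012.

3668186090685872012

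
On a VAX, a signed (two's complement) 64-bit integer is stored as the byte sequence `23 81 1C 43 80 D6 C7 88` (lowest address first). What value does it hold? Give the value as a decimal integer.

In little-endian order the low byte comes first in memory.
Reassemble most-significant byte first: 88 C7 D6 80 43 1C 81 23 → 0x88C7D680431C8123.
Top bit is set, so as a signed 64-bit value this is 0x88C7D680431C8123 − 2^64 = -8590661917815832285.

-8590661917815832285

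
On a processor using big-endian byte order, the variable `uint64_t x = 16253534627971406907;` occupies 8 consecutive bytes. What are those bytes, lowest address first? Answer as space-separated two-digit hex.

16253534627971406907 in hexadecimal, padded to 64 bits, is 0xE19027A114BF1C3B.
Split into bytes (most-significant first): E1 90 27 A1 14 BF 1C 3B.
Big-endian stores the most-significant byte at the lowest address.
So the memory order matches the most-significant-first order: E1 90 27 A1 14 BF 1C 3B.

E1 90 27 A1 14 BF 1C 3B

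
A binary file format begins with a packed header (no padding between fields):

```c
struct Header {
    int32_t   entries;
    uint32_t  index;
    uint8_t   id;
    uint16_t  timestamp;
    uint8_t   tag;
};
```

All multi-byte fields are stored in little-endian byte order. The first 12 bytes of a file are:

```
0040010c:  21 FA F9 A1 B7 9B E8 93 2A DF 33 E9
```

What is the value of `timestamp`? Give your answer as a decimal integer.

`timestamp` follows `entries` (4 B), `index` (4 B), `id` (1 B), so it starts at offset 4 + 4 + 1 = 9 and occupies 2 bytes.
Bytes at offsets 9..10: DF 33.
Little-endian stores the least-significant byte at the lowest address.
Reassemble most-significant byte first: 33 DF → 0x33DF.
0x33DF = 13279.

13279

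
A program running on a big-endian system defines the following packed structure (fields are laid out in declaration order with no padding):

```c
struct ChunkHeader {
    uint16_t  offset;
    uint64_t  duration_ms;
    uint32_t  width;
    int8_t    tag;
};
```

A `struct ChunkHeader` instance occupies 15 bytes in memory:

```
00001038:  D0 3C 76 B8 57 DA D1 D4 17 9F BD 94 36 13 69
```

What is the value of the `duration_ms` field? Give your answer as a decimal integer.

`duration_ms` follows `offset` (2 bytes), so it starts at byte offset 2 and occupies 8 bytes.
Bytes at offsets 2..9: 76 B8 57 DA D1 D4 17 9F.
Big-endian: lowest address holds the most-significant byte.
The bytes are already most-significant first: 0x76B857DAD1D4179F.
0x76B857DAD1D4179F = 8554684089525082015.

8554684089525082015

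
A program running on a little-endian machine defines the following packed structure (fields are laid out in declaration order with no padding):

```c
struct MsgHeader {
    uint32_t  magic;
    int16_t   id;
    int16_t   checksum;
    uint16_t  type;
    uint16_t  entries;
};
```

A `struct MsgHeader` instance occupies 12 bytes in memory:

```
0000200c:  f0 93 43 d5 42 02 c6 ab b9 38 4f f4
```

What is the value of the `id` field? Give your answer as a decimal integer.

`id` follows `magic` (4 bytes), so it starts at byte offset 4 and occupies 2 bytes.
Bytes at offsets 4..5: 42 02.
Little-endian stores the least-significant byte at the lowest address.
Reassemble most-significant byte first: 02 42 → 0x0242.
0x0242 = 578.

578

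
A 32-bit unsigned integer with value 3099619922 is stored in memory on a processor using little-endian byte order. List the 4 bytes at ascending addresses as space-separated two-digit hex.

3099619922 in hexadecimal, padded to 32 bits, is 0xB8C07252.
Split into bytes (most-significant first): B8 C0 72 52.
In little-endian order the low byte comes first in memory.
So at ascending addresses the bytes are 52 72 C0 B8.

52 72 C0 B8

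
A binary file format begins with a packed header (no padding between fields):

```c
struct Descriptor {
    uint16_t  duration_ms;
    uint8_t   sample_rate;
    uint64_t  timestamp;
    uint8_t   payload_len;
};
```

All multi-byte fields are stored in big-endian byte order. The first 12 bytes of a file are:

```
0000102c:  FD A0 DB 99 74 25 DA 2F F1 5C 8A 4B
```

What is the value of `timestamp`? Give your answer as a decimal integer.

11057504604138855562

`timestamp` follows `duration_ms` (2 B), `sample_rate` (1 B), so it starts at offset 2 + 1 = 3 and occupies 8 bytes.
Bytes at offsets 3..10: 99 74 25 DA 2F F1 5C 8A.
Big-endian: lowest address holds the most-significant byte.
The bytes are already most-significant first: 0x997425DA2FF15C8A.
0x997425DA2FF15C8A = 11057504604138855562.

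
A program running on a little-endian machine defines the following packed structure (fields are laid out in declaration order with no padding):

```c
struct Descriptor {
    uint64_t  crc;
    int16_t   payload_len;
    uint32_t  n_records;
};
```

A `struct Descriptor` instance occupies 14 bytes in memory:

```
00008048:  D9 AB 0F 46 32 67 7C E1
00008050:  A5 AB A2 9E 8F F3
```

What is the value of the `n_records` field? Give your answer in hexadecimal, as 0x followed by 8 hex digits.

0xF38F9EA2

`n_records` follows `crc` (8 B), `payload_len` (2 B), so it starts at offset 8 + 2 = 10 and occupies 4 bytes.
Bytes at offsets 10..13: A2 9E 8F F3.
In little-endian order the low byte comes first in memory.
Reassemble most-significant byte first: F3 8F 9E A2 → 0xF38F9EA2.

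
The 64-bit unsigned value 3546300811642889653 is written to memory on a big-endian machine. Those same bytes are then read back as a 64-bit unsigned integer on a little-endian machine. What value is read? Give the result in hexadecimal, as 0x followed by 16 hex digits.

3546300811642889653 in 64-bit hexadecimal is 0x3136FDCC90A765B5.
Stored big-endian, the bytes at ascending addresses are 31 36 FD CC 90 A7 65 B5.
Read back as little-endian, the first byte is least significant, giving 0xB565A790CCFD3631.

0xB565A790CCFD3631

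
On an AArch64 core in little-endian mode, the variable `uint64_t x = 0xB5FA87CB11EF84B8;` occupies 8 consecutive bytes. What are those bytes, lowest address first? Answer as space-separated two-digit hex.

Split into bytes (most-significant first): B5 FA 87 CB 11 EF 84 B8.
Little-endian stores the least-significant byte at the lowest address.
So at ascending addresses the bytes are B8 84 EF 11 CB 87 FA B5.

B8 84 EF 11 CB 87 FA B5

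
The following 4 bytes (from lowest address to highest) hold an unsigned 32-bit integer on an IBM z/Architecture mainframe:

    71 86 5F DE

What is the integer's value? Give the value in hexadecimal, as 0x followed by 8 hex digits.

In big-endian order the high byte comes first in memory.
The bytes are already most-significant first: 0x71865FDE.

0x71865FDE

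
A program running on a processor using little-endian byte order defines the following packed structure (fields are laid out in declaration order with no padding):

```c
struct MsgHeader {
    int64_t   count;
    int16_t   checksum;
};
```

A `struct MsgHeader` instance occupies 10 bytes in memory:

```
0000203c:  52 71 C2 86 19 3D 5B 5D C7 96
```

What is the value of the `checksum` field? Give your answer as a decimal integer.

-26937

`checksum` follows `count` (8 bytes), so it starts at byte offset 8 and occupies 2 bytes.
Bytes at offsets 8..9: C7 96.
Little-endian stores the least-significant byte at the lowest address.
Reassemble most-significant byte first: 96 C7 → 0x96C7.
Top bit is set, so as a signed 16-bit value this is 0x96C7 − 2^16 = -26937.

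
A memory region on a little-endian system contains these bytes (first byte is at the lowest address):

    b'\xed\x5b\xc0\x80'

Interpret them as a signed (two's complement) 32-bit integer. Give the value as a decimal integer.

In little-endian order the low byte comes first in memory.
Reassemble most-significant byte first: 80 C0 5B ED → 0x80C05BED.
Top bit is set, so as a signed 32-bit value this is 0x80C05BED − 2^32 = -2134877203.

-2134877203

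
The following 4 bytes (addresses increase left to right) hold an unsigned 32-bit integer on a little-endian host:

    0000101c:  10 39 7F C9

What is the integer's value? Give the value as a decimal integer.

In little-endian order the low byte comes first in memory.
Reassemble most-significant byte first: C9 7F 39 10 → 0xC97F3910.
0xC97F3910 = 3380558096.

3380558096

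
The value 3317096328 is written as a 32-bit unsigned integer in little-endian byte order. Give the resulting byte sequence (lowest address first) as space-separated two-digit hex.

3317096328 in hexadecimal, padded to 32 bits, is 0xC5B6DF88.
Split into bytes (most-significant first): C5 B6 DF 88.
Little-endian: lowest address holds the least-significant byte.
So at ascending addresses the bytes are 88 DF B6 C5.

88 DF B6 C5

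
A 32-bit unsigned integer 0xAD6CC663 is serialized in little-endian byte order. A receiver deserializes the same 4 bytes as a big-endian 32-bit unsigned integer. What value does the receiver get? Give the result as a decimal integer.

1673948333

Stored little-endian, the bytes at ascending addresses are 63 C6 6C AD.
Read back as big-endian, the last byte is least significant, giving 0x63C66CAD.
0x63C66CAD = 1673948333.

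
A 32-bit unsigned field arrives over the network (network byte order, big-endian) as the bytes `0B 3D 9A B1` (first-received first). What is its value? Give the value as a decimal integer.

188586673

In big-endian order the high byte comes first in memory.
The bytes are already most-significant first: 0x0B3D9AB1.
0x0B3D9AB1 = 188586673.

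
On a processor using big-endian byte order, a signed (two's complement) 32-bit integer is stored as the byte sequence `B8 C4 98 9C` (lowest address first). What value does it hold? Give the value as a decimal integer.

In big-endian order the high byte comes first in memory.
The bytes are already most-significant first: 0xB8C4989C.
Top bit is set, so as a signed 32-bit value this is 0xB8C4989C − 2^32 = -1195075428.

-1195075428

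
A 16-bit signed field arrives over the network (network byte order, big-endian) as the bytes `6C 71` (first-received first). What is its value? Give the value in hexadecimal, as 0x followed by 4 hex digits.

Big-endian stores the most-significant byte at the lowest address.
The bytes are already most-significant first: 0x6C71.

0x6C71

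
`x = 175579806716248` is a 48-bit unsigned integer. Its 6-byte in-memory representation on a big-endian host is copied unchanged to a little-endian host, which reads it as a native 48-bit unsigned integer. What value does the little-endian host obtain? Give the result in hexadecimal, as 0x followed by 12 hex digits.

175579806716248 in 48-bit hexadecimal is 0x9FB05C025158.
Stored big-endian, the bytes at ascending addresses are 9F B0 5C 02 51 58.
Read back as little-endian, the first byte is least significant, giving 0x5851025CB09F.

0x5851025CB09F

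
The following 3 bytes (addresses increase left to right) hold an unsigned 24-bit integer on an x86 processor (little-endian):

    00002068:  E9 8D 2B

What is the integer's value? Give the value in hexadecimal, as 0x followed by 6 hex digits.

0x2B8DE9

In little-endian order the low byte comes first in memory.
Reassemble most-significant byte first: 2B 8D E9 → 0x2B8DE9.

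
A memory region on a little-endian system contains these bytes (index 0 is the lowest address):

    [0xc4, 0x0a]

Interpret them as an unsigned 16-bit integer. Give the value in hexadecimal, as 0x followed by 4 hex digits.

In little-endian order the low byte comes first in memory.
Reassemble most-significant byte first: 0A C4 → 0x0AC4.

0x0AC4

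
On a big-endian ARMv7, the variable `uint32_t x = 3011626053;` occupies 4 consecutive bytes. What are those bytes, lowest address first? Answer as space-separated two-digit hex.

B3 81 C4 45

3011626053 in hexadecimal, padded to 32 bits, is 0xB381C445.
Split into bytes (most-significant first): B3 81 C4 45.
In big-endian order the high byte comes first in memory.
So the memory order matches the most-significant-first order: B3 81 C4 45.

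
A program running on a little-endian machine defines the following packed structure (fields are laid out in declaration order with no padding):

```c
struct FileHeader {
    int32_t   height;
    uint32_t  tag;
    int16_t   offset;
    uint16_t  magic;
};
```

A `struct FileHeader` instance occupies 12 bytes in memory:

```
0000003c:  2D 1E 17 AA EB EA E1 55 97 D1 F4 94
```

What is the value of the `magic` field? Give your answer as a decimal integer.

38132

`magic` follows `height` (4 B), `tag` (4 B), `offset` (2 B), so it starts at offset 4 + 4 + 2 = 10 and occupies 2 bytes.
Bytes at offsets 10..11: F4 94.
Little-endian stores the least-significant byte at the lowest address.
Reassemble most-significant byte first: 94 F4 → 0x94F4.
0x94F4 = 38132.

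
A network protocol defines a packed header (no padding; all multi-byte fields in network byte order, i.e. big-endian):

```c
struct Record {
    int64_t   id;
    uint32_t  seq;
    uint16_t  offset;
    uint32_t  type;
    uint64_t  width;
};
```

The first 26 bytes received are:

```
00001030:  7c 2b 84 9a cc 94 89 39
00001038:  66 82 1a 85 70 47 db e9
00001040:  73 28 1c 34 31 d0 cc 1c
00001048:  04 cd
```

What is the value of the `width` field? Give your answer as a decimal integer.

`width` follows `id` (8 B), `seq` (4 B), `offset` (2 B), `type` (4 B), so it starts at offset 8 + 4 + 2 + 4 = 18 and occupies 8 bytes.
Bytes at offsets 18..25: 1C 34 31 D0 CC 1C 04 CD.
Big-endian stores the most-significant byte at the lowest address.
The bytes are already most-significant first: 0x1C3431D0CC1C04CD.
0x1C3431D0CC1C04CD = 2032304104698283213.

2032304104698283213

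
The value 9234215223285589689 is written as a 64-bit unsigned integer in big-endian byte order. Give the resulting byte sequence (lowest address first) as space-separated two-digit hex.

80 26 85 D2 13 71 26 B9

9234215223285589689 in hexadecimal, padded to 64 bits, is 0x802685D2137126B9.
Split into bytes (most-significant first): 80 26 85 D2 13 71 26 B9.
In big-endian order the high byte comes first in memory.
So the memory order matches the most-significant-first order: 80 26 85 D2 13 71 26 B9.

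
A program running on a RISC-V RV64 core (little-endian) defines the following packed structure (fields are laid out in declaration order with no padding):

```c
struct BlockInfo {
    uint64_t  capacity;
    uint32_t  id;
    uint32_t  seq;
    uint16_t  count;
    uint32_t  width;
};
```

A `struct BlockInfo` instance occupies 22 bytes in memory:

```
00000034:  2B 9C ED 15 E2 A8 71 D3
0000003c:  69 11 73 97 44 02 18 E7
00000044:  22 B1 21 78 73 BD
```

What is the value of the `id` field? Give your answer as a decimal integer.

`id` follows `capacity` (8 bytes), so it starts at byte offset 8 and occupies 4 bytes.
Bytes at offsets 8..11: 69 11 73 97.
Little-endian: lowest address holds the least-significant byte.
Reassemble most-significant byte first: 97 73 11 69 → 0x97731169.
0x97731169 = 2540900713.

2540900713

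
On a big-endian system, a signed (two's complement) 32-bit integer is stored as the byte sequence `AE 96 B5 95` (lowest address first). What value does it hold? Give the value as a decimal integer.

Big-endian stores the most-significant byte at the lowest address.
The bytes are already most-significant first: 0xAE96B595.
Top bit is set, so as a signed 32-bit value this is 0xAE96B595 − 2^32 = -1365854827.

-1365854827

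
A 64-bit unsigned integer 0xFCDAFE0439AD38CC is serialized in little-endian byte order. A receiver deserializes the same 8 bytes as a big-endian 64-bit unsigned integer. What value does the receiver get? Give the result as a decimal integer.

Stored little-endian, the bytes at ascending addresses are CC 38 AD 39 04 FE DA FC.
Read back as big-endian, the last byte is least significant, giving 0xCC38AD3904FEDAFC.
0xCC38AD3904FEDAFC = 14715702242841647868.

14715702242841647868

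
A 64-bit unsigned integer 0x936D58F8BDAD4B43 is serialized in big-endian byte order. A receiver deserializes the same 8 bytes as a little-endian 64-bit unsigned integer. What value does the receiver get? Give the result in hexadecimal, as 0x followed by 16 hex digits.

Stored big-endian, the bytes at ascending addresses are 93 6D 58 F8 BD AD 4B 43.
Read back as little-endian, the first byte is least significant, giving 0x434BADBDF8586D93.

0x434BADBDF8586D93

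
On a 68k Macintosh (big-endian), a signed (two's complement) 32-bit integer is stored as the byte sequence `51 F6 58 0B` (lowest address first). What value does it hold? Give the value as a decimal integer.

1375098891

Big-endian stores the most-significant byte at the lowest address.
The bytes are already most-significant first: 0x51F6580B.
0x51F6580B = 1375098891.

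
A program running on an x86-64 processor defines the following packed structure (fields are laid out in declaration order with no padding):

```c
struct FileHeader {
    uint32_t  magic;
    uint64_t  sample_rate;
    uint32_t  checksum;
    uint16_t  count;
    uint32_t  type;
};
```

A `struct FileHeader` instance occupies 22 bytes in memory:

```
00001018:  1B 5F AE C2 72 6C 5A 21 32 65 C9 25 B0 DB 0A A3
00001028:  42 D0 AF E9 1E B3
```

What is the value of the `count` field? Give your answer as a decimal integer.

`count` follows `magic` (4 B), `sample_rate` (8 B), `checksum` (4 B), so it starts at offset 4 + 8 + 4 = 16 and occupies 2 bytes.
Bytes at offsets 16..17: 42 D0.
Little-endian: lowest address holds the least-significant byte.
Reassemble most-significant byte first: D0 42 → 0xD042.
0xD042 = 53314.

53314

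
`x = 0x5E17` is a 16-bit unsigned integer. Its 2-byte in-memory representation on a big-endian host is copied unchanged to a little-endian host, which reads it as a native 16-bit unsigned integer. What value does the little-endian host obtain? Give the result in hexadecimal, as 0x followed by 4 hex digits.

Stored big-endian, the bytes at ascending addresses are 5E 17.
Read back as little-endian, the first byte is least significant, giving 0x175E.

0x175E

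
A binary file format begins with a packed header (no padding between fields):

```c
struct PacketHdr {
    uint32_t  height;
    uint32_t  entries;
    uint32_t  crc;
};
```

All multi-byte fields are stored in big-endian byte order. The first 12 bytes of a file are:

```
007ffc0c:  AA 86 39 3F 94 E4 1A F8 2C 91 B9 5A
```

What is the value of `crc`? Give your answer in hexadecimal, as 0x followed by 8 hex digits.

0x2C91B95A

`crc` follows `height` (4 B), `entries` (4 B), so it starts at offset 4 + 4 = 8 and occupies 4 bytes.
Bytes at offsets 8..11: 2C 91 B9 5A.
Big-endian: lowest address holds the most-significant byte.
The bytes are already most-significant first: 0x2C91B95A.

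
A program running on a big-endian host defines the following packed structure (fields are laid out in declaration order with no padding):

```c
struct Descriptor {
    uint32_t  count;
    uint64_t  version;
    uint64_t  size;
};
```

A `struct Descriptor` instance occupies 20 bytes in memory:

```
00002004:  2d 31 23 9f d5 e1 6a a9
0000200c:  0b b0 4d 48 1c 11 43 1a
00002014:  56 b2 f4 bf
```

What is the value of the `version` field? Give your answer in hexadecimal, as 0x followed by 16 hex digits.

0xD5E16AA90BB04D48

`version` follows `count` (4 bytes), so it starts at byte offset 4 and occupies 8 bytes.
Bytes at offsets 4..11: D5 E1 6A A9 0B B0 4D 48.
Big-endian: lowest address holds the most-significant byte.
The bytes are already most-significant first: 0xD5E16AA90BB04D48.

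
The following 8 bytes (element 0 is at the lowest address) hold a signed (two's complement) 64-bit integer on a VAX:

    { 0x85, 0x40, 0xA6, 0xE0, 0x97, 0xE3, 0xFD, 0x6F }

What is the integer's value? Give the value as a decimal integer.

In little-endian order the low byte comes first in memory.
Reassemble most-significant byte first: 6F FD E3 97 E0 A6 40 85 → 0x6FFDE397E0A64085.
0x6FFDE397E0A64085 = 8069856348766355589.

8069856348766355589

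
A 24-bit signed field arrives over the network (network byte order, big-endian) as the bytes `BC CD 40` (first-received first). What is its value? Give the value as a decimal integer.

Big-endian stores the most-significant byte at the lowest address.
The bytes are already most-significant first: 0xBCCD40.
Top bit is set, so as a signed 24-bit value this is 0xBCCD40 − 2^24 = -4403904.

-4403904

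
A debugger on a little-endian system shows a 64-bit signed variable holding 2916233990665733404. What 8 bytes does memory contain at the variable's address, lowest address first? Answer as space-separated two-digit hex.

1C 05 8D 17 5D 8B 78 28

2916233990665733404 in hexadecimal, padded to 64 bits, is 0x28788B5D178D051C.
Split into bytes (most-significant first): 28 78 8B 5D 17 8D 05 1C.
Little-endian stores the least-significant byte at the lowest address.
So at ascending addresses the bytes are 1C 05 8D 17 5D 8B 78 28.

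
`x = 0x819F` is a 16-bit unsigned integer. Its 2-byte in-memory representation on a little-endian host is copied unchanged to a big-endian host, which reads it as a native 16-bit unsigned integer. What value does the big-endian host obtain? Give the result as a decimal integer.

Stored little-endian, the bytes at ascending addresses are 9F 81.
Read back as big-endian, the last byte is least significant, giving 0x9F81.
0x9F81 = 40833.

40833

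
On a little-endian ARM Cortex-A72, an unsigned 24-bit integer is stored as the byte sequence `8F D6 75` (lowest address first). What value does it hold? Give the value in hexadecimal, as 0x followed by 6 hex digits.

0x75D68F

Little-endian stores the least-significant byte at the lowest address.
Reassemble most-significant byte first: 75 D6 8F → 0x75D68F.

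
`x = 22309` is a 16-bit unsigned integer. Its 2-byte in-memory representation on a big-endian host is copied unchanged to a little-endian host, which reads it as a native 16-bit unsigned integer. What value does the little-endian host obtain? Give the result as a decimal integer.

22309 in 16-bit hexadecimal is 0x5725.
Stored big-endian, the bytes at ascending addresses are 57 25.
Read back as little-endian, the first byte is least significant, giving 0x2557.
0x2557 = 9559.

9559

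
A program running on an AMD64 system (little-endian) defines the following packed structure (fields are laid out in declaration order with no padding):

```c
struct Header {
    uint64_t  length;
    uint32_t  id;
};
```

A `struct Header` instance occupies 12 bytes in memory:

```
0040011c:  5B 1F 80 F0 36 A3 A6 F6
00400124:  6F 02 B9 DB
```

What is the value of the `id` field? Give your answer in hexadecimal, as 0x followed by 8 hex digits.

0xDBB9026F

`id` follows `length` (8 bytes), so it starts at byte offset 8 and occupies 4 bytes.
Bytes at offsets 8..11: 6F 02 B9 DB.
Little-endian stores the least-significant byte at the lowest address.
Reassemble most-significant byte first: DB B9 02 6F → 0xDBB9026F.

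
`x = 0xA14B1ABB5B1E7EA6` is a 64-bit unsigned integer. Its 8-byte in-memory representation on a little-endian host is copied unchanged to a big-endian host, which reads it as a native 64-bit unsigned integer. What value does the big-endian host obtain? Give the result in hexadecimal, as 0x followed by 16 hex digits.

Stored little-endian, the bytes at ascending addresses are A6 7E 1E 5B BB 1A 4B A1.
Read back as big-endian, the last byte is least significant, giving 0xA67E1E5BBB1A4BA1.

0xA67E1E5BBB1A4BA1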